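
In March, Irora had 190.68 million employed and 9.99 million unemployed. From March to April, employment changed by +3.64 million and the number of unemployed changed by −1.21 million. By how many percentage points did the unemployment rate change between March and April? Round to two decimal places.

The unemployment rate changed by −0.66 percentage points.

March: labor force = 190.68 + 9.99 = 200.67; u = 9.99/200.67 = 4.98%.
April: labor force = 194.32 + 8.78 = 203.10; u = 8.78/203.10 = 4.32%.
Change = 4.32% − 4.98% = −0.66 pp.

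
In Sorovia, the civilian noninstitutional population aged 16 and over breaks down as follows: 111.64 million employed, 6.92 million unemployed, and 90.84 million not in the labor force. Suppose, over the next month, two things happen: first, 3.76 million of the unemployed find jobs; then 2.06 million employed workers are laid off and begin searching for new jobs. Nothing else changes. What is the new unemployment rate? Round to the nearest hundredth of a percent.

Initially, labor force = 111.64 + 6.92 = 118.56 million, so u = 6.92/118.56 = 5.84%.
After the first change, unemployed falls and employed rises by 3.76; labor force unchanged → E = 115.40, U = 3.16, labor force = 118.56 million.
After the second change, employed falls and unemployed rises by 2.06; labor force unchanged → E = 113.34, U = 5.22, labor force = 118.56 million.
New unemployment rate = 5.22 / 118.56 = 4.40%.

New unemployment rate ≈ 4.40%.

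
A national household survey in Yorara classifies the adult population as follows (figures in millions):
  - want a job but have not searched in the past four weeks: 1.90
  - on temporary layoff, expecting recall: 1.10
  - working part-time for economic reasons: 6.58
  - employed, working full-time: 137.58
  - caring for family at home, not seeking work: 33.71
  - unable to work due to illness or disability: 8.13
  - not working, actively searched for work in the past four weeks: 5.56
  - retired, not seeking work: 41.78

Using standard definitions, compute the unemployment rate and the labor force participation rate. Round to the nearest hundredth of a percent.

Unemployment rate ≈ 4.42%; labor force participation rate ≈ 63.81%.

Employed = 6.58 + 137.58 = 144.16 million (anyone who worked, including part-time for economic reasons, counts as employed).
Unemployed = 1.10 + 5.56 = 6.66 million (jobless and actively searching, or on temporary layoff).
Labor force = 144.16 + 6.66 = 150.82 million.
Not in labor force = 1.90 + 33.71 + 8.13 + 41.78 = 85.52 million (those not working and not actively searching are outside the labor force — including those who want a job but have given up searching).
Civilian working-age population = 150.82 + 85.52 = 236.34 million.
Unemployment rate = 6.66 / 150.82 = 4.42%.
Labor force participation rate = 150.82 / 236.34 = 63.81%.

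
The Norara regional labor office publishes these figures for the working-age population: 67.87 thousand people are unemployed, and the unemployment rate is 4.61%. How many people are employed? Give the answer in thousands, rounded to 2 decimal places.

About 1,404.36 thousand are employed.

Labor force = U / u = 67.87 / 0.0461 ≈ 1,472.23 thousand.
Employed = labor force − unemployed = 1,472.23 − 67.87 = 1,404.36 thousand.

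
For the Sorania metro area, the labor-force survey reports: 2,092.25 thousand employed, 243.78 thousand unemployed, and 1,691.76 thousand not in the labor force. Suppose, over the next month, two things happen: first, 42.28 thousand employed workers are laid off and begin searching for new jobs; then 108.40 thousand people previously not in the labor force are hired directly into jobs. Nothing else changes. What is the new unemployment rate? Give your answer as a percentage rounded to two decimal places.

New unemployment rate ≈ 11.70%.

Initially, labor force = 2,092.25 + 243.78 = 2,336.03 thousand, so u = 243.78/2,336.03 = 10.44%.
After the first change, employed falls and unemployed rises by 42.28; labor force unchanged → E = 2,049.97, U = 286.06, labor force = 2,336.03 thousand.
After the second change, employed and labor force both rise by 108.40; unemployed unchanged → E = 2,158.37, U = 286.06, labor force = 2,444.43 thousand.
New unemployment rate = 286.06 / 2,444.43 = 11.70%.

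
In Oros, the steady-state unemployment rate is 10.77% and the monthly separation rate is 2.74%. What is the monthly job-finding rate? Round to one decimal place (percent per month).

From u* = s/(s+f): f = s·(1−u)/u.
f = 2.74 × (1 − 0.1077) / 0.1077 = 2.4449 / 0.1077 ≈ 22.7% per month.

Job-finding rate ≈ 22.7% per month.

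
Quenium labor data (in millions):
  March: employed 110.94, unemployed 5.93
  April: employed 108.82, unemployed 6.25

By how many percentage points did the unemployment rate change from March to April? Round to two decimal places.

The unemployment rate changed by +0.36 percentage points.

March: labor force = 110.94 + 5.93 = 116.87; u = 5.93/116.87 = 5.07%.
April: labor force = 108.82 + 6.25 = 115.07; u = 6.25/115.07 = 5.43%.
Change = 5.43% − 5.07% = +0.36 pp.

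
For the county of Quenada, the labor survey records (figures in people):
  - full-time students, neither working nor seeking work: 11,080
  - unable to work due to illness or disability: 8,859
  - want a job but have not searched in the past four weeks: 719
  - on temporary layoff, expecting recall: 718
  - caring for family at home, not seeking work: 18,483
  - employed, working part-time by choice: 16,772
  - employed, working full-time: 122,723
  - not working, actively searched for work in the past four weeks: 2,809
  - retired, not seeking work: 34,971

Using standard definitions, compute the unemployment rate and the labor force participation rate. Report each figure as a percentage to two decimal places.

Employed = 16,772 + 122,723 = 139,495.
Unemployed = 718 + 2,809 = 3,527 (jobless and actively searching, or on temporary layoff).
Labor force = 139,495 + 3,527 = 143,022.
Not in labor force = 11,080 + 8,859 + 719 + 18,483 + 34,971 = 74,112 (those not working and not actively searching are outside the labor force — including those who want a job but have given up searching).
Civilian working-age population = 143,022 + 74,112 = 217,134.
Unemployment rate = 3,527 / 143,022 = 2.47%.
Labor force participation rate = 143,022 / 217,134 = 65.87%.

Unemployment rate ≈ 2.47%; labor force participation rate ≈ 65.87%.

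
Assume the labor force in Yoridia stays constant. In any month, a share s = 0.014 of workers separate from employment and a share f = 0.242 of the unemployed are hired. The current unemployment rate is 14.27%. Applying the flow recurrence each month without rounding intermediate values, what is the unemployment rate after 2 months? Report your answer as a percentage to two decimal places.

Unemployment rate after two months ≈ 10.34%.

With a fixed labor force, u_{t+1} = u_t + s·(1−u_t) − f·u_t = u_t·(1−s−f) + s.
Here 1−s−f = 0.744 and s = 0.014.
u_1 = 0.142700 × 0.744 + 0.014 = 0.120169.
u_2 = 0.120169 × 0.744 + 0.014 = 0.103406.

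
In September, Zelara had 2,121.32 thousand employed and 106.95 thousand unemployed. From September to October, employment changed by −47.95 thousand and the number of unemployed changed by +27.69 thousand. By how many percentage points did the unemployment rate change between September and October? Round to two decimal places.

September: labor force = 2,121.32 + 106.95 = 2,228.27; u = 106.95/2,228.27 = 4.80%.
October: labor force = 2,073.37 + 134.64 = 2,208.01; u = 134.64/2,208.01 = 6.10%.
Change = 6.10% − 4.80% = +1.30 pp.

The unemployment rate changed by +1.30 percentage points.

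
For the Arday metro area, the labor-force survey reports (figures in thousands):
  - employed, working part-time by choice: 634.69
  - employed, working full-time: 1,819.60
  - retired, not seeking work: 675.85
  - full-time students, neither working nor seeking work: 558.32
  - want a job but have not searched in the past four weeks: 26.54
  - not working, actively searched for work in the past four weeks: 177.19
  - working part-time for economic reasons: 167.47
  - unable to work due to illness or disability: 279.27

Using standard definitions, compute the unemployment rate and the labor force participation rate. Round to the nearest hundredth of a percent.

Unemployment rate ≈ 6.33%; labor force participation rate ≈ 64.51%.

Employed = 634.69 + 1,819.60 + 167.47 = 2,621.76 thousand (anyone who worked, including part-time for economic reasons, counts as employed).
Unemployed = 177.19 thousand.
Labor force = 2,621.76 + 177.19 = 2,798.95 thousand.
Not in labor force = 675.85 + 558.32 + 26.54 + 279.27 = 1,539.98 thousand (those not working and not actively searching are outside the labor force — including those who want a job but have given up searching).
Civilian working-age population = 2,798.95 + 1,539.98 = 4,338.93 thousand.
Unemployment rate = 177.19 / 2,798.95 = 6.33%.
Labor force participation rate = 2,798.95 / 4,338.93 = 64.51%.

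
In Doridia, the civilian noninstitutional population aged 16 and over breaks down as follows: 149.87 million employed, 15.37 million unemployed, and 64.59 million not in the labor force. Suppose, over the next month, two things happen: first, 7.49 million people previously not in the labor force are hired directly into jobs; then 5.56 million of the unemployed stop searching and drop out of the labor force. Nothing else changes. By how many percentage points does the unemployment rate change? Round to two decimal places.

Initially, labor force = 149.87 + 15.37 = 165.24 million, so u = 15.37/165.24 = 9.30%.
After the first change, employed and labor force both rise by 7.49; unemployed unchanged → E = 157.36, U = 15.37, labor force = 172.73 million.
After the second change, unemployed and labor force both fall by 5.56 → E = 157.36, U = 9.81, labor force = 167.17 million.
New unemployment rate = 9.81 / 167.17 = 5.87%.
Change = 5.87% − 9.30% = −3.43 percentage points.

The unemployment rate changes by −3.43 percentage points.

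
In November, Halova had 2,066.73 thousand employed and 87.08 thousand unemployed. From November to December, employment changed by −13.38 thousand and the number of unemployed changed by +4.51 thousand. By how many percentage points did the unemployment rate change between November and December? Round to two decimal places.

The unemployment rate changed by +0.23 percentage points.

November: labor force = 2,066.73 + 87.08 = 2,153.81; u = 87.08/2,153.81 = 4.04%.
December: labor force = 2,053.35 + 91.59 = 2,144.94; u = 91.59/2,144.94 = 4.27%.
Change = 4.27% − 4.04% = +0.23 pp.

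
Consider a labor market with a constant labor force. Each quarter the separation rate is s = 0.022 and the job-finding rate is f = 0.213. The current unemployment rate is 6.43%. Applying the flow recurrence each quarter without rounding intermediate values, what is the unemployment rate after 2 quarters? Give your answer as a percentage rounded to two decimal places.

With a fixed labor force, u_{t+1} = u_t + s·(1−u_t) − f·u_t = u_t·(1−s−f) + s.
Here 1−s−f = 0.765 and s = 0.022.
u_1 = 0.064300 × 0.765 + 0.022 = 0.071189.
u_2 = 0.071189 × 0.765 + 0.022 = 0.076460.

Unemployment rate after two quarters ≈ 7.65%.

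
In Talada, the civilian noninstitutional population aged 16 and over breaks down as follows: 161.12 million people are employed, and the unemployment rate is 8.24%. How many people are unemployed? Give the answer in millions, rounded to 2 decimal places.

Let U be the number unemployed. The labor force is E + U, and U/(E+U) = 0.0824.
So U = 0.0824 × 161.12 / (1 − 0.0824) = 13.2763 / 0.9176 ≈ 14.47 million.

About 14.47 million are unemployed.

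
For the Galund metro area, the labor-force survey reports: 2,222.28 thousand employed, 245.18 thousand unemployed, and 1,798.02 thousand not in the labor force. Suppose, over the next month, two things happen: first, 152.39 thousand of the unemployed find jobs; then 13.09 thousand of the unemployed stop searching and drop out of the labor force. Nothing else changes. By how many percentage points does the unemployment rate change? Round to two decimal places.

Initially, labor force = 2,222.28 + 245.18 = 2,467.46 thousand, so u = 245.18/2,467.46 = 9.94%.
After the first change, unemployed falls and employed rises by 152.39; labor force unchanged → E = 2,374.67, U = 92.79, labor force = 2,467.46 thousand.
After the second change, unemployed and labor force both fall by 13.09 → E = 2,374.67, U = 79.70, labor force = 2,454.37 thousand.
New unemployment rate = 79.70 / 2,454.37 = 3.25%.
Change = 3.25% − 9.94% = −6.69 percentage points.

The unemployment rate changes by −6.69 percentage points.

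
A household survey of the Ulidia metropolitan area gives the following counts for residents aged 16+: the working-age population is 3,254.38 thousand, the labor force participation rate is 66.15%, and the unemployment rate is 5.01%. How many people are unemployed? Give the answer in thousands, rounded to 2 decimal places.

Labor force = 0.6615 × 3,254.38 = 2,152.77 thousand.
Unemployed = 0.0501 × 2,152.77 ≈ 107.85 thousand.

About 107.85 thousand are unemployed.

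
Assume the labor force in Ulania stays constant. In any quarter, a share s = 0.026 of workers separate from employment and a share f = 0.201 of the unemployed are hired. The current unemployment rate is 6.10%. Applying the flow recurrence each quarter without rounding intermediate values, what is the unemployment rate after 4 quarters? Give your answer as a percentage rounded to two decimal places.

Unemployment rate after four quarters ≈ 9.54%.

With a fixed labor force, u_{t+1} = u_t + s·(1−u_t) − f·u_t = u_t·(1−s−f) + s.
Here 1−s−f = 0.773 and s = 0.026.
u_1 = 0.061000 × 0.773 + 0.026 = 0.073153.
u_2 = 0.073153 × 0.773 + 0.026 = 0.082547.
u_3 = 0.082547 × 0.773 + 0.026 = 0.089809.
u_4 = 0.089809 × 0.773 + 0.026 = 0.095422.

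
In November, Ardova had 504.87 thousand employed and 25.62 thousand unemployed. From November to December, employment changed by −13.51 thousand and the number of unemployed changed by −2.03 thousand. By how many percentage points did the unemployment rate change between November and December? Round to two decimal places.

November: labor force = 504.87 + 25.62 = 530.49; u = 25.62/530.49 = 4.83%.
December: labor force = 491.36 + 23.59 = 514.95; u = 23.59/514.95 = 4.58%.
Change = 4.58% − 4.83% = −0.25 pp.

The unemployment rate changed by −0.25 percentage points.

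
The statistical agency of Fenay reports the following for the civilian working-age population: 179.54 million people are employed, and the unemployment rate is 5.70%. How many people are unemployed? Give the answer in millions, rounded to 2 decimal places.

Let U be the number unemployed. The labor force is E + U, and U/(E+U) = 0.0570.
So U = 0.0570 × 179.54 / (1 − 0.0570) = 10.2338 / 0.9430 ≈ 10.85 million.

About 10.85 million are unemployed.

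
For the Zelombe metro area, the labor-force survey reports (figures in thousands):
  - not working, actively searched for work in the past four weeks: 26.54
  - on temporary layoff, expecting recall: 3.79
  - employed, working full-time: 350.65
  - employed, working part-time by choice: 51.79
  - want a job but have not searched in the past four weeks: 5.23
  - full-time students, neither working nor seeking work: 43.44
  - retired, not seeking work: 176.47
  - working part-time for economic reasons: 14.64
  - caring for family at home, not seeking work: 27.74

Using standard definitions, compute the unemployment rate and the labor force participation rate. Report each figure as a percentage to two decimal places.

Unemployment rate ≈ 6.78%; labor force participation rate ≈ 63.89%.

Employed = 350.65 + 51.79 + 14.64 = 417.08 thousand (anyone who worked, including part-time for economic reasons, counts as employed).
Unemployed = 26.54 + 3.79 = 30.33 thousand (jobless and actively searching, or on temporary layoff).
Labor force = 417.08 + 30.33 = 447.41 thousand.
Not in labor force = 5.23 + 43.44 + 176.47 + 27.74 = 252.88 thousand (those not working and not actively searching are outside the labor force — including those who want a job but have given up searching).
Civilian working-age population = 447.41 + 252.88 = 700.29 thousand.
Unemployment rate = 30.33 / 447.41 = 6.78%.
Labor force participation rate = 447.41 / 700.29 = 63.89%.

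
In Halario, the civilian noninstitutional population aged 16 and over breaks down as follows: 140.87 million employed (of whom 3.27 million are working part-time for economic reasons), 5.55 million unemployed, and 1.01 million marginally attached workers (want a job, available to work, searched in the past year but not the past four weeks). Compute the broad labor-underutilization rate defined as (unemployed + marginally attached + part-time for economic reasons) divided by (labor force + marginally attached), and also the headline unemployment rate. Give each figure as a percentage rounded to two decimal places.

Labor force = 140.87 + 5.55 = 146.42 million.
Numerator = 5.55 + 1.01 + 3.27 = 9.83 million.
Denominator = 146.42 + 1.01 = 147.43 million.
Broad rate = 9.83 / 147.43 = 6.67%.
Headline unemployment rate = 5.55 / 146.42 = 3.79%.

Broad underutilization rate ≈ 6.67%; headline unemployment rate ≈ 3.79%.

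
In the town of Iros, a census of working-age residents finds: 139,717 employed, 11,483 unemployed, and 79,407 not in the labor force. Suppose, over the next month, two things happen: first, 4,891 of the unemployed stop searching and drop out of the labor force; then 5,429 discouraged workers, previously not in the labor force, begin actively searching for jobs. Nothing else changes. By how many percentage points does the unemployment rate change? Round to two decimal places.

Initially, labor force = 139,717 + 11,483 = 151,200, so u = 11,483/151,200 = 7.59%.
After the first change, unemployed and labor force both fall by 4,891 → E = 139,717, U = 6,592, labor force = 146,309.
After the second change, unemployed and labor force both rise by 5,429 → E = 139,717, U = 12,021, labor force = 151,738.
New unemployment rate = 12,021 / 151,738 = 7.92%.
Change = 7.92% − 7.59% = +0.33 percentage points.

The unemployment rate changes by +0.33 percentage points.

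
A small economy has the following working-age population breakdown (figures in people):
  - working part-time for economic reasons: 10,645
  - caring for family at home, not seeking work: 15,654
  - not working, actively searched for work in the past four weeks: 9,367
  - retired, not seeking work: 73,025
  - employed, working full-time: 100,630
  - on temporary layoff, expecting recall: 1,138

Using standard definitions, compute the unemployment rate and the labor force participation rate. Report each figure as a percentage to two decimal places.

Unemployment rate ≈ 8.63%; labor force participation rate ≈ 57.86%.

Employed = 10,645 + 100,630 = 111,275 (anyone who worked, including part-time for economic reasons, counts as employed).
Unemployed = 9,367 + 1,138 = 10,505 (jobless and actively searching, or on temporary layoff).
Labor force = 111,275 + 10,505 = 121,780.
Not in labor force = 15,654 + 73,025 = 88,679 (those not working and not actively searching are outside the labor force).
Civilian working-age population = 121,780 + 88,679 = 210,459.
Unemployment rate = 10,505 / 121,780 = 8.63%.
Labor force participation rate = 121,780 / 210,459 = 57.86%.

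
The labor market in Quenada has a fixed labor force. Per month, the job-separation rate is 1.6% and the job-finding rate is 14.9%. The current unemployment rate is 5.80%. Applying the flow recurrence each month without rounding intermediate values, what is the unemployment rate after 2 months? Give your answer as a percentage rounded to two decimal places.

Unemployment rate after two months ≈ 6.98%.

With a fixed labor force, u_{t+1} = u_t + s·(1−u_t) − f·u_t = u_t·(1−s−f) + s.
Here 1−s−f = 0.835 and s = 0.016.
u_1 = 0.058000 × 0.835 + 0.016 = 0.064430.
u_2 = 0.064430 × 0.835 + 0.016 = 0.069799.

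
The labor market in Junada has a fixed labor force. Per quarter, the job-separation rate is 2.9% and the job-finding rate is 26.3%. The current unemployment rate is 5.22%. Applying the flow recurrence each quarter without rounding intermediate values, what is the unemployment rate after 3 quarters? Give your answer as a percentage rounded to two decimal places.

With a fixed labor force, u_{t+1} = u_t + s·(1−u_t) − f·u_t = u_t·(1−s−f) + s.
Here 1−s−f = 0.708 and s = 0.029.
u_1 = 0.052200 × 0.708 + 0.029 = 0.065958.
u_2 = 0.065958 × 0.708 + 0.029 = 0.075698.
u_3 = 0.075698 × 0.708 + 0.029 = 0.082594.

Unemployment rate after three quarters ≈ 8.26%.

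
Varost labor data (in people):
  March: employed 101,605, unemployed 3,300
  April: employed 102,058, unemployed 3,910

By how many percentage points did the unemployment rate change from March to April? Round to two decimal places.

The unemployment rate changed by +0.54 percentage points.

March: labor force = 101,605 + 3,300 = 104,905; u = 3,300/104,905 = 3.15%.
April: labor force = 102,058 + 3,910 = 105,968; u = 3,910/105,968 = 3.69%.
Change = 3.69% − 3.15% = +0.54 pp.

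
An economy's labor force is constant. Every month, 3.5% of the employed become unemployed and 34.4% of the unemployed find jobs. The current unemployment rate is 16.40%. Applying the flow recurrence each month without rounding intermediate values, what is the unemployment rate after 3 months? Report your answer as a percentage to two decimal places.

Unemployment rate after three months ≈ 10.95%.

With a fixed labor force, u_{t+1} = u_t + s·(1−u_t) − f·u_t = u_t·(1−s−f) + s.
Here 1−s−f = 0.621 and s = 0.035.
u_1 = 0.164000 × 0.621 + 0.035 = 0.136844.
u_2 = 0.136844 × 0.621 + 0.035 = 0.119980.
u_3 = 0.119980 × 0.621 + 0.035 = 0.109508.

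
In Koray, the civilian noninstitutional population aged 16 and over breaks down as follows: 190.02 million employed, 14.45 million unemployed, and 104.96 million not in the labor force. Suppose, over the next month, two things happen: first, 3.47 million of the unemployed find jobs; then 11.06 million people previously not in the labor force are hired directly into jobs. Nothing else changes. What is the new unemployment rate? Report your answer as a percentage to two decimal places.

Initially, labor force = 190.02 + 14.45 = 204.47 million, so u = 14.45/204.47 = 7.07%.
After the first change, unemployed falls and employed rises by 3.47; labor force unchanged → E = 193.49, U = 10.98, labor force = 204.47 million.
After the second change, employed and labor force both rise by 11.06; unemployed unchanged → E = 204.55, U = 10.98, labor force = 215.53 million.
New unemployment rate = 10.98 / 215.53 = 5.09%.

New unemployment rate ≈ 5.09%.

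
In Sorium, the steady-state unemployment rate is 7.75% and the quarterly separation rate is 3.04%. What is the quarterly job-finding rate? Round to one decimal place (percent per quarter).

Job-finding rate ≈ 36.2% per quarter.

From u* = s/(s+f): f = s·(1−u)/u.
f = 3.04 × (1 − 0.0775) / 0.0775 = 2.8044 / 0.0775 ≈ 36.2% per quarter.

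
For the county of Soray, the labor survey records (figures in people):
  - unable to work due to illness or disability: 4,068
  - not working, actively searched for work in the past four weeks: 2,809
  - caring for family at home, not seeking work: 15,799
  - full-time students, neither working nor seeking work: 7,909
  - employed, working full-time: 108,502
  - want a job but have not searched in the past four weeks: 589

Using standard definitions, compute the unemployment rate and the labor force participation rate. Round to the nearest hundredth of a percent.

Unemployment rate ≈ 2.52%; labor force participation rate ≈ 79.69%.

Employed = 108,502.
Unemployed = 2,809.
Labor force = 108,502 + 2,809 = 111,311.
Not in labor force = 4,068 + 15,799 + 7,909 + 589 = 28,365 (those not working and not actively searching are outside the labor force — including those who want a job but have given up searching).
Civilian working-age population = 111,311 + 28,365 = 139,676.
Unemployment rate = 2,809 / 111,311 = 2.52%.
Labor force participation rate = 111,311 / 139,676 = 79.69%.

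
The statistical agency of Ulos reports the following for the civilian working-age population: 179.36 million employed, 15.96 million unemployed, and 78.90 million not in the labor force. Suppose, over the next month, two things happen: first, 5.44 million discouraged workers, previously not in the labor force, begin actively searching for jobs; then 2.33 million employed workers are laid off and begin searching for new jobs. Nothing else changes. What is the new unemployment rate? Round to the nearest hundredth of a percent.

Initially, labor force = 179.36 + 15.96 = 195.32 million, so u = 15.96/195.32 = 8.17%.
After the first change, unemployed and labor force both rise by 5.44 → E = 179.36, U = 21.40, labor force = 200.76 million.
After the second change, employed falls and unemployed rises by 2.33; labor force unchanged → E = 177.03, U = 23.73, labor force = 200.76 million.
New unemployment rate = 23.73 / 200.76 = 11.82%.

New unemployment rate ≈ 11.82%.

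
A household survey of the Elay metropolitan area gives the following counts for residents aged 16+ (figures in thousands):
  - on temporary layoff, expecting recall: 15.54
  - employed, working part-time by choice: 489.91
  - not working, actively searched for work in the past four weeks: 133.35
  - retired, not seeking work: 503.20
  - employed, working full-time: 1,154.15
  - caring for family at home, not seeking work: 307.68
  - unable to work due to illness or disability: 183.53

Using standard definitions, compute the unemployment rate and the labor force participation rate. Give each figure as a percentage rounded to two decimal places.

Employed = 489.91 + 1,154.15 = 1,644.06 thousand.
Unemployed = 15.54 + 133.35 = 148.89 thousand (jobless and actively searching, or on temporary layoff).
Labor force = 1,644.06 + 148.89 = 1,792.95 thousand.
Not in labor force = 503.20 + 307.68 + 183.53 = 994.41 thousand (those not working and not actively searching are outside the labor force).
Civilian working-age population = 1,792.95 + 994.41 = 2,787.36 thousand.
Unemployment rate = 148.89 / 1,792.95 = 8.30%.
Labor force participation rate = 1,792.95 / 2,787.36 = 64.32%.

Unemployment rate ≈ 8.30%; labor force participation rate ≈ 64.32%.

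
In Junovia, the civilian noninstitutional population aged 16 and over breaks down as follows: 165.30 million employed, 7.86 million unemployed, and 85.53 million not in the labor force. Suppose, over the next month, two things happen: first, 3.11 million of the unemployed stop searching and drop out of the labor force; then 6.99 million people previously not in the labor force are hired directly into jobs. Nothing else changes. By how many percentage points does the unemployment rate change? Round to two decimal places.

Initially, labor force = 165.30 + 7.86 = 173.16 million, so u = 7.86/173.16 = 4.54%.
After the first change, unemployed and labor force both fall by 3.11 → E = 165.30, U = 4.75, labor force = 170.05 million.
After the second change, employed and labor force both rise by 6.99; unemployed unchanged → E = 172.29, U = 4.75, labor force = 177.04 million.
New unemployment rate = 4.75 / 177.04 = 2.68%.
Change = 2.68% − 4.54% = −1.86 percentage points.

The unemployment rate changes by −1.86 percentage points.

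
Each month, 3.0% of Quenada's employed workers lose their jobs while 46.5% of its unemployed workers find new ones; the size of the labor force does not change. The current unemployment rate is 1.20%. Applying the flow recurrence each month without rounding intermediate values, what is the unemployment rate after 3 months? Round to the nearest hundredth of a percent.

Unemployment rate after three months ≈ 5.43%.

With a fixed labor force, u_{t+1} = u_t + s·(1−u_t) − f·u_t = u_t·(1−s−f) + s.
Here 1−s−f = 0.505 and s = 0.030.
u_1 = 0.012000 × 0.505 + 0.030 = 0.036060.
u_2 = 0.036060 × 0.505 + 0.030 = 0.048210.
u_3 = 0.048210 × 0.505 + 0.030 = 0.054346.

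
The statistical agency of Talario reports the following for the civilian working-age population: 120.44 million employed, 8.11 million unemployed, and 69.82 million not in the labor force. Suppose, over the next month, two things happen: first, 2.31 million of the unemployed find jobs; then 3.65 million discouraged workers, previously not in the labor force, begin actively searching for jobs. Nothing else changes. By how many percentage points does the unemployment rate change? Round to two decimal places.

The unemployment rate changes by +0.84 percentage points.

Initially, labor force = 120.44 + 8.11 = 128.55 million, so u = 8.11/128.55 = 6.31%.
After the first change, unemployed falls and employed rises by 2.31; labor force unchanged → E = 122.75, U = 5.80, labor force = 128.55 million.
After the second change, unemployed and labor force both rise by 3.65 → E = 122.75, U = 9.45, labor force = 132.20 million.
New unemployment rate = 9.45 / 132.20 = 7.15%.
Change = 7.15% − 6.31% = +0.84 percentage points.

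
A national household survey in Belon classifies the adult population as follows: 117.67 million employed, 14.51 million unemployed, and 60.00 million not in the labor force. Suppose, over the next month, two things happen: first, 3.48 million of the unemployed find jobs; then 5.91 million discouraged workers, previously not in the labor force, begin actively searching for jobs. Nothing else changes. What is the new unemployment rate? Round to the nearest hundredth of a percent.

New unemployment rate ≈ 12.27%.

Initially, labor force = 117.67 + 14.51 = 132.18 million, so u = 14.51/132.18 = 10.98%.
After the first change, unemployed falls and employed rises by 3.48; labor force unchanged → E = 121.15, U = 11.03, labor force = 132.18 million.
After the second change, unemployed and labor force both rise by 5.91 → E = 121.15, U = 16.94, labor force = 138.09 million.
New unemployment rate = 16.94 / 138.09 = 12.27%.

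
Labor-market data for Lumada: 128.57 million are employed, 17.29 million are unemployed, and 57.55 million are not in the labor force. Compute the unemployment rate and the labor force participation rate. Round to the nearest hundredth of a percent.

Unemployment rate ≈ 11.85%; labor force participation rate ≈ 71.71%.

Labor force = employed + unemployed = 128.57 + 17.29 = 145.86 million.
Working-age population = 145.86 + 57.55 = 203.41 million.
Unemployment rate = 17.29 / 145.86 = 11.85%.
Labor force participation rate = 145.86 / 203.41 = 71.71%.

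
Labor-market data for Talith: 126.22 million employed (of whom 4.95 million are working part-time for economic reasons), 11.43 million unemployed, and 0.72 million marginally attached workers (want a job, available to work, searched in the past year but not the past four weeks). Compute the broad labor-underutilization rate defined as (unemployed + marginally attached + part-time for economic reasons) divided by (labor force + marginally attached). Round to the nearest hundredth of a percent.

Broad underutilization rate ≈ 12.36%.

Labor force = 126.22 + 11.43 = 137.65 million.
Numerator = 11.43 + 0.72 + 4.95 = 17.10 million.
Denominator = 137.65 + 0.72 = 138.37 million.
Broad rate = 17.10 / 138.37 = 12.36%.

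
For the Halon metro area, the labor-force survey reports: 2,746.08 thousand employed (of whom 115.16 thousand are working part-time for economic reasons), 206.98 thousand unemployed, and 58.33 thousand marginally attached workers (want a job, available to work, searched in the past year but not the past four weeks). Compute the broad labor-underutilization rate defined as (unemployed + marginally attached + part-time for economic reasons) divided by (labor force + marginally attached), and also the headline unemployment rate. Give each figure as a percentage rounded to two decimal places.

Labor force = 2,746.08 + 206.98 = 2,953.06 thousand.
Numerator = 206.98 + 58.33 + 115.16 = 380.47 thousand.
Denominator = 2,953.06 + 58.33 = 3,011.39 thousand.
Broad rate = 380.47 / 3,011.39 = 12.63%.
Headline unemployment rate = 206.98 / 2,953.06 = 7.01%.

Broad underutilization rate ≈ 12.63%; headline unemployment rate ≈ 7.01%.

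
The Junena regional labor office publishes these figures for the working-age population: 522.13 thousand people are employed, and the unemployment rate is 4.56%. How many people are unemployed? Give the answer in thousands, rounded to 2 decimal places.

Let U be the number unemployed. The labor force is E + U, and U/(E+U) = 0.0456.
So U = 0.0456 × 522.13 / (1 − 0.0456) = 23.8091 / 0.9544 ≈ 24.95 thousand.

About 24.95 thousand are unemployed.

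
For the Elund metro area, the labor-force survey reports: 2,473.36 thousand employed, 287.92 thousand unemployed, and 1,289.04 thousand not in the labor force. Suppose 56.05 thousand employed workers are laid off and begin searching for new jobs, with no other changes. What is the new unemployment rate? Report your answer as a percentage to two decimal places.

Initially, labor force = 2,473.36 + 287.92 = 2,761.28 thousand, so u = 287.92/2,761.28 = 10.43%.
After the change, employed falls and unemployed rises by 56.05; labor force unchanged → E = 2,417.31, U = 343.97, labor force = 2,761.28 thousand.
New unemployment rate = 343.97 / 2,761.28 = 12.46%.

New unemployment rate ≈ 12.46%.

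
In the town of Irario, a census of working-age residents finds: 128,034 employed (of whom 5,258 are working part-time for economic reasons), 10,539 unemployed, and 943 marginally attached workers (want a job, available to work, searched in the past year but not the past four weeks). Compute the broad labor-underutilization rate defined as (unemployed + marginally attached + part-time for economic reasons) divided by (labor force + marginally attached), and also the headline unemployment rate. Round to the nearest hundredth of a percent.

Labor force = 128,034 + 10,539 = 138,573.
Numerator = 10,539 + 943 + 5,258 = 16,740.
Denominator = 138,573 + 943 = 139,516.
Broad rate = 16,740 / 139,516 = 12.00%.
Headline unemployment rate = 10,539 / 138,573 = 7.61%.

Broad underutilization rate ≈ 12.00%; headline unemployment rate ≈ 7.61%.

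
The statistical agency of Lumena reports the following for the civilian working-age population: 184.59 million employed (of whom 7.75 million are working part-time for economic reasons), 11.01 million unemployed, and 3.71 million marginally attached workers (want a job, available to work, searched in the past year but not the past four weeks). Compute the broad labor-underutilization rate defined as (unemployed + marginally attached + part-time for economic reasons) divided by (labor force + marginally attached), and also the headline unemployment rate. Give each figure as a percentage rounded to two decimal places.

Broad underutilization rate ≈ 11.27%; headline unemployment rate ≈ 5.63%.

Labor force = 184.59 + 11.01 = 195.60 million.
Numerator = 11.01 + 3.71 + 7.75 = 22.47 million.
Denominator = 195.60 + 3.71 = 199.31 million.
Broad rate = 22.47 / 199.31 = 11.27%.
Headline unemployment rate = 11.01 / 195.60 = 5.63%.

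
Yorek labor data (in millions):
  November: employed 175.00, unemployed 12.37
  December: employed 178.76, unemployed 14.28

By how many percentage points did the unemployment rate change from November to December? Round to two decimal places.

November: labor force = 175.00 + 12.37 = 187.37; u = 12.37/187.37 = 6.60%.
December: labor force = 178.76 + 14.28 = 193.04; u = 14.28/193.04 = 7.40%.
Change = 7.40% − 6.60% = +0.80 pp.

The unemployment rate changed by +0.80 percentage points.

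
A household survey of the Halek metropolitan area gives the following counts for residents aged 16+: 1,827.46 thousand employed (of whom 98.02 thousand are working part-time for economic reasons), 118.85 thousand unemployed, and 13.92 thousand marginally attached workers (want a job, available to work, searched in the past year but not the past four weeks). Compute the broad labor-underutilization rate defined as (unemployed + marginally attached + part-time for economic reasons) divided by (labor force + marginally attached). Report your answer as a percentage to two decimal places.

Broad underutilization rate ≈ 11.77%.

Labor force = 1,827.46 + 118.85 = 1,946.31 thousand.
Numerator = 118.85 + 13.92 + 98.02 = 230.79 thousand.
Denominator = 1,946.31 + 13.92 = 1,960.23 thousand.
Broad rate = 230.79 / 1,960.23 = 11.77%.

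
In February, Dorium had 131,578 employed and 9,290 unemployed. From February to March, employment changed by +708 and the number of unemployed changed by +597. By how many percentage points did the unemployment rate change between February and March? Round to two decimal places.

The unemployment rate changed by +0.36 percentage points.

February: labor force = 131,578 + 9,290 = 140,868; u = 9,290/140,868 = 6.59%.
March: labor force = 132,286 + 9,887 = 142,173; u = 9,887/142,173 = 6.95%.
Change = 6.95% − 6.59% = +0.36 pp.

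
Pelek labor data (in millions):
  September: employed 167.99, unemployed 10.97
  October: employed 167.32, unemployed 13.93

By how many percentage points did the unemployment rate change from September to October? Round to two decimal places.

September: labor force = 167.99 + 10.97 = 178.96; u = 10.97/178.96 = 6.13%.
October: labor force = 167.32 + 13.93 = 181.25; u = 13.93/181.25 = 7.69%.
Change = 7.69% − 6.13% = +1.56 pp.

The unemployment rate changed by +1.56 percentage points.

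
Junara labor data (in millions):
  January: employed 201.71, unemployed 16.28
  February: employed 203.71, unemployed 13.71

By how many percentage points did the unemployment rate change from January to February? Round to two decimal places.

The unemployment rate changed by −1.16 percentage points.

January: labor force = 201.71 + 16.28 = 217.99; u = 16.28/217.99 = 7.47%.
February: labor force = 203.71 + 13.71 = 217.42; u = 13.71/217.42 = 6.31%.
Change = 6.31% − 7.47% = −1.16 pp.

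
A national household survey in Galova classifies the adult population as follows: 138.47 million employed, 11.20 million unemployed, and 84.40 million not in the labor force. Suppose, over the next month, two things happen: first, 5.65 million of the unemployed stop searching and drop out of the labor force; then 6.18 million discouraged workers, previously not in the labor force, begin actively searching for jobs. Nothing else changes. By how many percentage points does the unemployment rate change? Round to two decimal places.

Initially, labor force = 138.47 + 11.20 = 149.67 million, so u = 11.20/149.67 = 7.48%.
After the first change, unemployed and labor force both fall by 5.65 → E = 138.47, U = 5.55, labor force = 144.02 million.
After the second change, unemployed and labor force both rise by 6.18 → E = 138.47, U = 11.73, labor force = 150.20 million.
New unemployment rate = 11.73 / 150.20 = 7.81%.
Change = 7.81% − 7.48% = +0.33 percentage points.

The unemployment rate changes by +0.33 percentage points.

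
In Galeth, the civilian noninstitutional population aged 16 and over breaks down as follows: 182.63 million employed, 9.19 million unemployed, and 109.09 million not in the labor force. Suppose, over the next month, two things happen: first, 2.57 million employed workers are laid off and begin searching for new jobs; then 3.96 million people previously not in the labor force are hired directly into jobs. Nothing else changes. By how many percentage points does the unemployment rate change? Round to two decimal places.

Initially, labor force = 182.63 + 9.19 = 191.82 million, so u = 9.19/191.82 = 4.79%.
After the first change, employed falls and unemployed rises by 2.57; labor force unchanged → E = 180.06, U = 11.76, labor force = 191.82 million.
After the second change, employed and labor force both rise by 3.96; unemployed unchanged → E = 184.02, U = 11.76, labor force = 195.78 million.
New unemployment rate = 11.76 / 195.78 = 6.01%.
Change = 6.01% − 4.79% = +1.22 percentage points.

The unemployment rate changes by +1.22 percentage points.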